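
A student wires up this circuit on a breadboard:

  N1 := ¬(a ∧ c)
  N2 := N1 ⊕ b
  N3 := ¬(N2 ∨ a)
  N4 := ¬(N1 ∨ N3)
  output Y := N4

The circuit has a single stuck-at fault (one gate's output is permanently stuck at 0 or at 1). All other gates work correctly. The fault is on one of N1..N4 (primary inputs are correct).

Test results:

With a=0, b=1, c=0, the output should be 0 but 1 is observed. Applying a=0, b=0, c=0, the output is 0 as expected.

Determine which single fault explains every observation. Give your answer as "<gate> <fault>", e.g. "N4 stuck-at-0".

Fault-free values for test 1 (a=0, b=1, c=0): N1=1, N2=0, N3=1, N4=0, giving Y=0. Observed 1.
Test 1: faults giving observed 1 are {N1 stuck-at-0, N4 stuck-at-1}.
Test 2 (a=0, b=0, c=0): fault-free N1=1, N2=1, N3=0, N4=0 → 0; observed 0. Eliminates N4 stuck-at-1.
Only N1 stuck-at-0 is consistent with every test.

N1 stuck-at-0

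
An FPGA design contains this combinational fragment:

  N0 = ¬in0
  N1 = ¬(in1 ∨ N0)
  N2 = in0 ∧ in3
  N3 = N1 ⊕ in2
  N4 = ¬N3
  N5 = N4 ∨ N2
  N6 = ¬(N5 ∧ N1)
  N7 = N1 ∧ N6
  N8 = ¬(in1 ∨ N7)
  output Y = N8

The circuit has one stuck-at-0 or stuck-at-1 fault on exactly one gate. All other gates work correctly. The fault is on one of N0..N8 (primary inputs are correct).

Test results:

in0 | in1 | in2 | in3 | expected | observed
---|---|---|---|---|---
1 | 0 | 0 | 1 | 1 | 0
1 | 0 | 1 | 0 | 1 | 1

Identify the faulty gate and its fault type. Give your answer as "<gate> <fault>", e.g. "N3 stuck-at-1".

Fault-free values for test 1 (in0=1, in1=0, in2=0, in3=1): N0=0, N1=1, N2=1, N3=1, N4=0, N5=1, N6=0, N7=0, N8=1, giving Y=1. Observed 0.
Test 1: faults giving observed 0 are {N2 stuck-at-0, N5 stuck-at-0, N6 stuck-at-1, N7 stuck-at-1, N8 stuck-at-0}.
Test 2 (in0=1, in1=0, in2=1, in3=0): fault-free N0=0, N1=1, N2=0, N3=0, N4=1, N5=1, N6=0, N7=0, N8=1 → 1; observed 1. Eliminates N5 stuck-at-0, N6 stuck-at-1, N7 stuck-at-1, N8 stuck-at-0.
Only N2 stuck-at-0 is consistent with every test.

N2 stuck-at-0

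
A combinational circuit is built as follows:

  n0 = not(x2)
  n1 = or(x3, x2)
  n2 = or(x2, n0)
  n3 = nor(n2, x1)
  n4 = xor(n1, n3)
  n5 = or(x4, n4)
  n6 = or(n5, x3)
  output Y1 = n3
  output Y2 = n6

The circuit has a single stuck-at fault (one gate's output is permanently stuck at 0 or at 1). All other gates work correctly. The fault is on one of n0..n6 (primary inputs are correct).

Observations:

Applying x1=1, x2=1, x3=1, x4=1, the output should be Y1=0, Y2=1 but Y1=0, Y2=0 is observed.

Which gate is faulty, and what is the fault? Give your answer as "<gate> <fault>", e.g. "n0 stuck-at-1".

Fault-free values for test 1 (x1=1, x2=1, x3=1, x4=1): n0=0, n1=1, n2=1, n3=0, n4=1, n5=1, n6=1, giving Y1=0, Y2=1. Observed Y1=0, Y2=0.
Test 1: faults giving observed Y1=0, Y2=0 are {n6 stuck-at-0}.
Only n6 stuck-at-0 is consistent with every test.

n6 stuck-at-0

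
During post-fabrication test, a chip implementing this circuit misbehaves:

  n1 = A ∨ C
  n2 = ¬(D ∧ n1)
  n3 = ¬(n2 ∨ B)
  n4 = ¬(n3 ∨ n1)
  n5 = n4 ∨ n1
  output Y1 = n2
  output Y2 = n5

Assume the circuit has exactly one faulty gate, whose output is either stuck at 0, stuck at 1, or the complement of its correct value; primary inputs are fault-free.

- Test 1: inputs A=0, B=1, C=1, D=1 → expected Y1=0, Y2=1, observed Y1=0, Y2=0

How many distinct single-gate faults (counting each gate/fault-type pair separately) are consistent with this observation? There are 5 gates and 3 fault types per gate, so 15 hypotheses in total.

Fault-free: n1=1, n2=0, n3=0, n4=0, n5=1 → Y1=0, Y2=1. Observed Y1=0, Y2=0.
  n1: none of the 3 fault types match ✗
  n2: none of the 3 fault types match ✗
  n3: none of the 3 fault types match ✗
  n4: none of the 3 fault types match ✗
  n5: stuck-at-0, inverted output ✓; others ✗
Consistent faults: {n5 stuck-at-0, n5 inverted output} — 2 in all.

2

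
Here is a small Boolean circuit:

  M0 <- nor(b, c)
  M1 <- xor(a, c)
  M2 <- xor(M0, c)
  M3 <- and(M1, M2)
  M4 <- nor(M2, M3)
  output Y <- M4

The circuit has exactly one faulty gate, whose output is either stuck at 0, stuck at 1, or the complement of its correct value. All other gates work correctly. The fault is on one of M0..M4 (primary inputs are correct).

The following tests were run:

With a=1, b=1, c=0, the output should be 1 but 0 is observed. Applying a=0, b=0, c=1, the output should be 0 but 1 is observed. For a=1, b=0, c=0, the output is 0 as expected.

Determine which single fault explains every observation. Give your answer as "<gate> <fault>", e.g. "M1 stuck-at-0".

M0 stuck-at-1

Fault-free values for test 1 (a=1, b=1, c=0): M0=0, M1=1, M2=0, M3=0, M4=1, giving Y=1. Observed 0.
Test 1: faults giving observed 0 are {M0 stuck-at-1, M0 inverted output, M2 stuck-at-1, M2 inverted output, M3 stuck-at-1, M3 inverted output, M4 stuck-at-0, M4 inverted output}.
Test 2 (a=0, b=0, c=1): fault-free M0=0, M1=1, M2=1, M3=1, M4=0 → 0; observed 1. Eliminates M2 stuck-at-1, M3 stuck-at-1, M3 inverted output, M4 stuck-at-0.
Test 3 (a=1, b=0, c=0): fault-free M0=1, M1=1, M2=1, M3=1, M4=0 → 0; observed 0. Eliminates M0 inverted output, M2 inverted output, M4 inverted output.
Only M0 stuck-at-1 is consistent with every test.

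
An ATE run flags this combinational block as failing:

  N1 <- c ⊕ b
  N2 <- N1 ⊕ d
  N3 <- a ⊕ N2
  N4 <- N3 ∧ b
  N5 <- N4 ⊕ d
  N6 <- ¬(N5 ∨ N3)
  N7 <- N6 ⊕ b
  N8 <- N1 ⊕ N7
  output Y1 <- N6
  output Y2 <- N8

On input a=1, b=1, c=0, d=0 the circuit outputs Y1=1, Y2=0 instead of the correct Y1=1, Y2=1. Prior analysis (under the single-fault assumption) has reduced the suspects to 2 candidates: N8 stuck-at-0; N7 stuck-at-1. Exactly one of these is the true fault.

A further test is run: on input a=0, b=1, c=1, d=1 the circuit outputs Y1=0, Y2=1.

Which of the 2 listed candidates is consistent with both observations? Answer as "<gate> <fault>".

N7 stuck-at-1

Evaluate each candidate on input a=0, b=1, c=1, d=1:
  N8 stuck-at-0: N1=0, N2=1, N3=1, N4=1, N5=0, N6=0, N7=1, N8=0 [stuck-at-0] → Y1=0, Y2=0 — eliminated
  N7 stuck-at-1: N1=0, N2=1, N3=1, N4=1, N5=0, N6=0, N7=1 [stuck-at-1], N8=1 → Y1=0, Y2=1 — matches
Only N7 stuck-at-1 reproduces the observed Y1=0, Y2=1.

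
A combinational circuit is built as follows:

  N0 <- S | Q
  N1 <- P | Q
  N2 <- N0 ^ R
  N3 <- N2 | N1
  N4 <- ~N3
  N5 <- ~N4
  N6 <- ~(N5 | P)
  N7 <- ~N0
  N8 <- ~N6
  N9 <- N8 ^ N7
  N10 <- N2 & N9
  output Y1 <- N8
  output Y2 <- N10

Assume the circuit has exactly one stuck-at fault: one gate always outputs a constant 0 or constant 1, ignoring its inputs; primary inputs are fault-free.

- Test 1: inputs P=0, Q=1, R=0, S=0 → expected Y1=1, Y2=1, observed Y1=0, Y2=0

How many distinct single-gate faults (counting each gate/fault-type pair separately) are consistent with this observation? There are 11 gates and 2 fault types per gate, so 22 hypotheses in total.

Fault-free: N0=1, N1=1, N2=1, N3=1, N4=0, N5=1, N6=0, N7=0, N8=1, N9=1, N10=1 → Y1=1, Y2=1. Observed Y1=0, Y2=0.
  N0: none of the 2 fault types match ✗
  N1: none of the 2 fault types match ✗
  N2: none of the 2 fault types match ✗
  N3: stuck-at-0 ✓; others ✗
  N4: stuck-at-1 ✓; others ✗
  N5: stuck-at-0 ✓; others ✗
  N6: stuck-at-1 ✓; others ✗
  N7: none of the 2 fault types match ✗
  N8: stuck-at-0 ✓; others ✗
  N9: none of the 2 fault types match ✗
  N10: none of the 2 fault types match ✗
Consistent faults: {N3 stuck-at-0, N4 stuck-at-1, N5 stuck-at-0, N6 stuck-at-1, N8 stuck-at-0} — 5 in all.

5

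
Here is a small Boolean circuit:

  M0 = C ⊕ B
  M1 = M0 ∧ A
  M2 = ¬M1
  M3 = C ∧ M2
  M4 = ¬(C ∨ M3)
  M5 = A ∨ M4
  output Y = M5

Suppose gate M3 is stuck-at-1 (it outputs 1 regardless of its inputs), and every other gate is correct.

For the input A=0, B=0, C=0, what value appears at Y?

0

Propagate with M3 forced: M0=0, M1=0, M2=1, M3=1 [stuck-at-1], M4=0, M5=0.
So Y = 0. (Without the fault it would be 1.)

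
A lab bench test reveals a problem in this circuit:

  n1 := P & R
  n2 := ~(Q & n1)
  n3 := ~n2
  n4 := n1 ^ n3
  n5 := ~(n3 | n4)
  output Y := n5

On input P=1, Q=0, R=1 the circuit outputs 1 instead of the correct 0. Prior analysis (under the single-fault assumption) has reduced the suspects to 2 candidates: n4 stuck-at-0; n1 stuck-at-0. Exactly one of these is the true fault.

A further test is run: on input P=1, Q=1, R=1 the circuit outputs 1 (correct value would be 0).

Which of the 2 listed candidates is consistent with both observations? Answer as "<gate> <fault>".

Evaluate each candidate on input P=1, Q=1, R=1:
  n4 stuck-at-0: n1=1, n2=0, n3=1, n4=0 [stuck-at-0], n5=0 → 0 — eliminated
  n1 stuck-at-0: n1=0 [stuck-at-0], n2=1, n3=0, n4=0, n5=1 → 1 — matches
Only n1 stuck-at-0 reproduces the observed 1.

n1 stuck-at-0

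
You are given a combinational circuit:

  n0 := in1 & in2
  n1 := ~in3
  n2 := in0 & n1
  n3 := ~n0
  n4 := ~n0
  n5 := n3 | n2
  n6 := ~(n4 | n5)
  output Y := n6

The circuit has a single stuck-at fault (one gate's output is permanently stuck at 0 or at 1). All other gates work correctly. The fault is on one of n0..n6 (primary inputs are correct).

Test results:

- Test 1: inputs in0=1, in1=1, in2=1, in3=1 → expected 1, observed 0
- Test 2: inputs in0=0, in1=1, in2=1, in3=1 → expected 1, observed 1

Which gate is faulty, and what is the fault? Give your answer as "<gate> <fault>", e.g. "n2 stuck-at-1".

n1 stuck-at-1

Fault-free values for test 1 (in0=1, in1=1, in2=1, in3=1): n0=1, n1=0, n2=0, n3=0, n4=0, n5=0, n6=1, giving Y=1. Observed 0.
Test 1: faults giving observed 0 are {n0 stuck-at-0, n1 stuck-at-1, n2 stuck-at-1, n3 stuck-at-1, n4 stuck-at-1, n5 stuck-at-1, n6 stuck-at-0}.
Test 2 (in0=0, in1=1, in2=1, in3=1): fault-free n0=1, n1=0, n2=0, n3=0, n4=0, n5=0, n6=1 → 1; observed 1. Eliminates n0 stuck-at-0, n2 stuck-at-1, n3 stuck-at-1, n4 stuck-at-1, n5 stuck-at-1, n6 stuck-at-0.
Only n1 stuck-at-1 is consistent with every test.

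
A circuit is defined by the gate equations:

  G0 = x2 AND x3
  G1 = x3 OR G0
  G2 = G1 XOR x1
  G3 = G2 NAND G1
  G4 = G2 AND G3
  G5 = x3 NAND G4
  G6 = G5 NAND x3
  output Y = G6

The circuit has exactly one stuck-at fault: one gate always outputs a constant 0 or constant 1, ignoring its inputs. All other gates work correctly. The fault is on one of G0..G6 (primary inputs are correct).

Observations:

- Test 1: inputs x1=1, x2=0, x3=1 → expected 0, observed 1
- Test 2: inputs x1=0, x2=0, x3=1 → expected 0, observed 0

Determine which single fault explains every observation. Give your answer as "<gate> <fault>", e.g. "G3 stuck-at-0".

Fault-free values for test 1 (x1=1, x2=0, x3=1): G0=0, G1=1, G2=0, G3=1, G4=0, G5=1, G6=0, giving Y=0. Observed 1.
Test 1: faults giving observed 1 are {G1 stuck-at-0, G4 stuck-at-1, G5 stuck-at-0, G6 stuck-at-1}.
Test 2 (x1=0, x2=0, x3=1): fault-free G0=0, G1=1, G2=1, G3=0, G4=0, G5=1, G6=0 → 0; observed 0. Eliminates G4 stuck-at-1, G5 stuck-at-0, G6 stuck-at-1.
Only G1 stuck-at-0 is consistent with every test.

G1 stuck-at-0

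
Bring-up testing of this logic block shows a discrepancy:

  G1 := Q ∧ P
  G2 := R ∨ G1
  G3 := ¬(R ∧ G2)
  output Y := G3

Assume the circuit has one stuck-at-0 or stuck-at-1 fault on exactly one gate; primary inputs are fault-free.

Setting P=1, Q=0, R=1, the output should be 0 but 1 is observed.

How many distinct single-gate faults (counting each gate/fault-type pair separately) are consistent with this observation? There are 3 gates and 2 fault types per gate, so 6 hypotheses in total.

Fault-free: G1=0, G2=1, G3=0 → 0. Observed 1.
  G1 stuck-at-0: output 0 ✗
  G1 stuck-at-1: output 0 ✗
  G2 stuck-at-0: output 1 ✓
  G2 stuck-at-1: output 0 ✗
  G3 stuck-at-0: output 0 ✗
  G3 stuck-at-1: output 1 ✓
Consistent faults: {G2 stuck-at-0, G3 stuck-at-1} — 2 in all.

2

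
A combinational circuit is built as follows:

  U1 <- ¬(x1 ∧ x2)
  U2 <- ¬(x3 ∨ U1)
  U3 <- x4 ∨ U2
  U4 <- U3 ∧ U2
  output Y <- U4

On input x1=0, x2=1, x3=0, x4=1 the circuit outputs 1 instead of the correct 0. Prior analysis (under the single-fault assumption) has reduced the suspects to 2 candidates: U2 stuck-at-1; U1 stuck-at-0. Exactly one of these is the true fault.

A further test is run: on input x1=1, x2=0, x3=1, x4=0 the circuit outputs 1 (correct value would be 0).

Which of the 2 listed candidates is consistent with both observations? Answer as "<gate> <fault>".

U2 stuck-at-1

Evaluate each candidate on input x1=1, x2=0, x3=1, x4=0:
  U2 stuck-at-1: U1=1, U2=1 [stuck-at-1], U3=1, U4=1 → 1 — matches
  U1 stuck-at-0: U1=0 [stuck-at-0], U2=0, U3=0, U4=0 → 0 — eliminated
Only U2 stuck-at-1 reproduces the observed 1.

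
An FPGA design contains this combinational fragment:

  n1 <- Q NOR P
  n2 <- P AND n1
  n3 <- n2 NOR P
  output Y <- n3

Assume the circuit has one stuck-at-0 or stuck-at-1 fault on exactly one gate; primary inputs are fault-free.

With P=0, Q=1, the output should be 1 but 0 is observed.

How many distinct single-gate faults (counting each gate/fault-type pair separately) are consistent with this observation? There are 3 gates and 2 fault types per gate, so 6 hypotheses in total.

2

Fault-free: n1=0, n2=0, n3=1 → 1. Observed 0.
  n1 stuck-at-0: output 1 ✗
  n1 stuck-at-1: output 1 ✗
  n2 stuck-at-0: output 1 ✗
  n2 stuck-at-1: output 0 ✓
  n3 stuck-at-0: output 0 ✓
  n3 stuck-at-1: output 1 ✗
Consistent faults: {n2 stuck-at-1, n3 stuck-at-0} — 2 in all.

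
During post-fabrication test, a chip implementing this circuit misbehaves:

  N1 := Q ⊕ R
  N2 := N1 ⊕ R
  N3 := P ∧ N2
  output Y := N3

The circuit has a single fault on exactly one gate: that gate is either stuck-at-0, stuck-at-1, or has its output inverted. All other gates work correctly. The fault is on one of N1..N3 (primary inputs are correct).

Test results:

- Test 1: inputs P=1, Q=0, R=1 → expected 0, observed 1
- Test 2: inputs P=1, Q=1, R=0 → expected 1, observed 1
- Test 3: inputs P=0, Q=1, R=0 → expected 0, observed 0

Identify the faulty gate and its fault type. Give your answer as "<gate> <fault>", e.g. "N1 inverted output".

Fault-free values for test 1 (P=1, Q=0, R=1): N1=1, N2=0, N3=0, giving Y=0. Observed 1.
Test 1: faults giving observed 1 are {N1 stuck-at-0, N1 inverted output, N2 stuck-at-1, N2 inverted output, N3 stuck-at-1, N3 inverted output}.
Test 2 (P=1, Q=1, R=0): fault-free N1=1, N2=1, N3=1 → 1; observed 1. Eliminates N1 stuck-at-0, N1 inverted output, N2 inverted output, N3 inverted output.
Test 3 (P=0, Q=1, R=0): fault-free N1=1, N2=1, N3=0 → 0; observed 0. Eliminates N3 stuck-at-1.
Only N2 stuck-at-1 is consistent with every test.

N2 stuck-at-1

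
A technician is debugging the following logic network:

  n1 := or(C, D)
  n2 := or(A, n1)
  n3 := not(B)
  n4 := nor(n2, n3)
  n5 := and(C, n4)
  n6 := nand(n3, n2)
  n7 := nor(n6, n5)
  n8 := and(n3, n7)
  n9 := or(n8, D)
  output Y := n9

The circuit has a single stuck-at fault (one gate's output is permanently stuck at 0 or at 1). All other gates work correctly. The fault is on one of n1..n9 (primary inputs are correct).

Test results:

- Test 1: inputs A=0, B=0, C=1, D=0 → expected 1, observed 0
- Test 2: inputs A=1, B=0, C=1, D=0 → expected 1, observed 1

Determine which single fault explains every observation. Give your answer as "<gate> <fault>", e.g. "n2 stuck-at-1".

n1 stuck-at-0

Fault-free values for test 1 (A=0, B=0, C=1, D=0): n1=1, n2=1, n3=1, n4=0, n5=0, n6=0, n7=1, n8=1, n9=1, giving Y=1. Observed 0.
Test 1: faults giving observed 0 are {n1 stuck-at-0, n2 stuck-at-0, n3 stuck-at-0, n4 stuck-at-1, n5 stuck-at-1, n6 stuck-at-1, n7 stuck-at-0, n8 stuck-at-0, n9 stuck-at-0}.
Test 2 (A=1, B=0, C=1, D=0): fault-free n1=1, n2=1, n3=1, n4=0, n5=0, n6=0, n7=1, n8=1, n9=1 → 1; observed 1. Eliminates n2 stuck-at-0, n3 stuck-at-0, n4 stuck-at-1, n5 stuck-at-1, n6 stuck-at-1, n7 stuck-at-0, n8 stuck-at-0, n9 stuck-at-0.
Only n1 stuck-at-0 is consistent with every test.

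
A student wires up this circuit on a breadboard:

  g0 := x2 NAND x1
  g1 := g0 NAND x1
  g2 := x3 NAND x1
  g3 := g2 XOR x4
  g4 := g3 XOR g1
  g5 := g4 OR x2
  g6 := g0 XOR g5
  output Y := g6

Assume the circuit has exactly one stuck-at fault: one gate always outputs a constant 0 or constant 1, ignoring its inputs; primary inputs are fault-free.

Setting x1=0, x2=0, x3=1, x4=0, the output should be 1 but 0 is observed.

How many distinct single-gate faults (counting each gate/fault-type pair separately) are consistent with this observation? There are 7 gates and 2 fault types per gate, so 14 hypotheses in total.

7

Fault-free: g0=1, g1=1, g2=1, g3=1, g4=0, g5=0, g6=1 → 1. Observed 0.
  g0 stuck-at-0: output 0 ✓
  g0 stuck-at-1: output 1 ✗
  g1 stuck-at-0: output 0 ✓
  g1 stuck-at-1: output 1 ✗
  g2 stuck-at-0: output 0 ✓
  g2 stuck-at-1: output 1 ✗
  g3 stuck-at-0: output 0 ✓
  g3 stuck-at-1: output 1 ✗
  g4 stuck-at-0: output 1 ✗
  g4 stuck-at-1: output 0 ✓
  g5 stuck-at-0: output 1 ✗
  g5 stuck-at-1: output 0 ✓
  g6 stuck-at-0: output 0 ✓
  g6 stuck-at-1: output 1 ✗
Consistent faults: {g0 stuck-at-0, g1 stuck-at-0, g2 stuck-at-0, g3 stuck-at-0, g4 stuck-at-1, g5 stuck-at-1, g6 stuck-at-0} — 7 in all.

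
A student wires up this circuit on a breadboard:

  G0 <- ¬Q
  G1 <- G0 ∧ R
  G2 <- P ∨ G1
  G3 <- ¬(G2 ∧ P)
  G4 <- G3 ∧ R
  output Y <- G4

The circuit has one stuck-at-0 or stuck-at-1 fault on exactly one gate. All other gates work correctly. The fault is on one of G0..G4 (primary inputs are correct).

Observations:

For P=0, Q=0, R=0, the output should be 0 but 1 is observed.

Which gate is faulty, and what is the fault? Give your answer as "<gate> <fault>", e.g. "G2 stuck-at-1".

Fault-free values for test 1 (P=0, Q=0, R=0): G0=1, G1=0, G2=0, G3=1, G4=0, giving Y=0. Observed 1.
Test 1: faults giving observed 1 are {G4 stuck-at-1}.
Only G4 stuck-at-1 is consistent with every test.

G4 stuck-at-1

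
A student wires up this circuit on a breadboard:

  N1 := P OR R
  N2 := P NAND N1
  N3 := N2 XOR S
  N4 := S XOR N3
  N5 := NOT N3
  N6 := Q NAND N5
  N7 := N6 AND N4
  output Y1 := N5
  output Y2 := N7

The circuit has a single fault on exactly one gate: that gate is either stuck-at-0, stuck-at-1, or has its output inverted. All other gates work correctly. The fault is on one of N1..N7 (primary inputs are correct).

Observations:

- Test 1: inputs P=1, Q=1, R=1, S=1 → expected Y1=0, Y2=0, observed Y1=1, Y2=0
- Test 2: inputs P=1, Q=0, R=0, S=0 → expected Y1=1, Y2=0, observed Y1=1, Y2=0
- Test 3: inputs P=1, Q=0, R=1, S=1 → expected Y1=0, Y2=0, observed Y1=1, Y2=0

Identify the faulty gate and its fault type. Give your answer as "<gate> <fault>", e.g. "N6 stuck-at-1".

N5 stuck-at-1

Fault-free values for test 1 (P=1, Q=1, R=1, S=1): N1=1, N2=0, N3=1, N4=0, N5=0, N6=1, N7=0, giving Y1=0, Y2=0. Observed Y1=1, Y2=0.
Test 1: faults giving observed Y1=1, Y2=0 are {N1 stuck-at-0, N1 inverted output, N2 stuck-at-1, N2 inverted output, N3 stuck-at-0, N3 inverted output, N5 stuck-at-1, N5 inverted output}.
Test 2 (P=1, Q=0, R=0, S=0): fault-free N1=1, N2=0, N3=0, N4=0, N5=1, N6=1, N7=0 → Y1=1, Y2=0; observed Y1=1, Y2=0. Eliminates N1 stuck-at-0, N1 inverted output, N2 stuck-at-1, N2 inverted output, N3 inverted output, N5 inverted output.
Test 3 (P=1, Q=0, R=1, S=1): fault-free N1=1, N2=0, N3=1, N4=0, N5=0, N6=1, N7=0 → Y1=0, Y2=0; observed Y1=1, Y2=0. Eliminates N3 stuck-at-0.
Only N5 stuck-at-1 is consistent with every test.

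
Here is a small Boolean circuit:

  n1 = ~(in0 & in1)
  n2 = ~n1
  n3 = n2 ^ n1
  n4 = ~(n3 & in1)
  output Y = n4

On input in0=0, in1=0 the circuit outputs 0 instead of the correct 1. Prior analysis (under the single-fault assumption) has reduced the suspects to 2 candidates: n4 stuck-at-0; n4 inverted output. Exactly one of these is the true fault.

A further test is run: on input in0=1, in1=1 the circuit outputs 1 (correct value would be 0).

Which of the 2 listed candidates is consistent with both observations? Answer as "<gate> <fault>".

n4 inverted output

Evaluate each candidate on input in0=1, in1=1:
  n4 stuck-at-0: n1=0, n2=1, n3=1, n4=0 [stuck-at-0] → 0 — eliminated
  n4 inverted output: n1=0, n2=1, n3=1, n4=1 [inverted output] → 1 — matches
Only n4 inverted output reproduces the observed 1.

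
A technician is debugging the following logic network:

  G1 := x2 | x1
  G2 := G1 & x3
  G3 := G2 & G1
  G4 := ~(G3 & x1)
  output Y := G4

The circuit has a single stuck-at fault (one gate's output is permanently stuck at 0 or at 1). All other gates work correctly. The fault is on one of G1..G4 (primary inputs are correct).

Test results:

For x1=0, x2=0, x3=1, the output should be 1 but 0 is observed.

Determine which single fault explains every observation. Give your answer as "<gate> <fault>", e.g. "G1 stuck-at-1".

Fault-free values for test 1 (x1=0, x2=0, x3=1): G1=0, G2=0, G3=0, G4=1, giving Y=1. Observed 0.
Test 1: faults giving observed 0 are {G4 stuck-at-0}.
Only G4 stuck-at-0 is consistent with every test.

G4 stuck-at-0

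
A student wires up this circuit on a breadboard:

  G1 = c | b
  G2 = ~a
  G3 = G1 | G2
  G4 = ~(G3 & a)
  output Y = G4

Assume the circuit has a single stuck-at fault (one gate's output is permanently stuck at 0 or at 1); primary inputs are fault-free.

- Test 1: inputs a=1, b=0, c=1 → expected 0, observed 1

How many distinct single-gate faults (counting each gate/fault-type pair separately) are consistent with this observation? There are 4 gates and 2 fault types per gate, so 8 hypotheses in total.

Fault-free: G1=1, G2=0, G3=1, G4=0 → 0. Observed 1.
  G1 stuck-at-0: output 1 ✓
  G1 stuck-at-1: output 0 ✗
  G2 stuck-at-0: output 0 ✗
  G2 stuck-at-1: output 0 ✗
  G3 stuck-at-0: output 1 ✓
  G3 stuck-at-1: output 0 ✗
  G4 stuck-at-0: output 0 ✗
  G4 stuck-at-1: output 1 ✓
Consistent faults: {G1 stuck-at-0, G3 stuck-at-0, G4 stuck-at-1} — 3 in all.

3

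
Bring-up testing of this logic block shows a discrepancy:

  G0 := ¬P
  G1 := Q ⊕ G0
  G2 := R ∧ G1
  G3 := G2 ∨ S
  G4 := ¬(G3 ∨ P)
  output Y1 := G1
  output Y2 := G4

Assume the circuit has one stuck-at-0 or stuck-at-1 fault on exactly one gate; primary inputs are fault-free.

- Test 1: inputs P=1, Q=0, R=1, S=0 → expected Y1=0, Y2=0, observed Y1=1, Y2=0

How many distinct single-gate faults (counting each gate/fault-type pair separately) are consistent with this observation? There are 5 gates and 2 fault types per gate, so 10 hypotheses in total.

2

Fault-free: G0=0, G1=0, G2=0, G3=0, G4=0 → Y1=0, Y2=0. Observed Y1=1, Y2=0.
  G0 stuck-at-0: output Y1=0, Y2=0 ✗
  G0 stuck-at-1: output Y1=1, Y2=0 ✓
  G1 stuck-at-0: output Y1=0, Y2=0 ✗
  G1 stuck-at-1: output Y1=1, Y2=0 ✓
  G2 stuck-at-0: output Y1=0, Y2=0 ✗
  G2 stuck-at-1: output Y1=0, Y2=0 ✗
  G3 stuck-at-0: output Y1=0, Y2=0 ✗
  G3 stuck-at-1: output Y1=0, Y2=0 ✗
  G4 stuck-at-0: output Y1=0, Y2=0 ✗
  G4 stuck-at-1: output Y1=0, Y2=1 ✗
Consistent faults: {G0 stuck-at-1, G1 stuck-at-1} — 2 in all.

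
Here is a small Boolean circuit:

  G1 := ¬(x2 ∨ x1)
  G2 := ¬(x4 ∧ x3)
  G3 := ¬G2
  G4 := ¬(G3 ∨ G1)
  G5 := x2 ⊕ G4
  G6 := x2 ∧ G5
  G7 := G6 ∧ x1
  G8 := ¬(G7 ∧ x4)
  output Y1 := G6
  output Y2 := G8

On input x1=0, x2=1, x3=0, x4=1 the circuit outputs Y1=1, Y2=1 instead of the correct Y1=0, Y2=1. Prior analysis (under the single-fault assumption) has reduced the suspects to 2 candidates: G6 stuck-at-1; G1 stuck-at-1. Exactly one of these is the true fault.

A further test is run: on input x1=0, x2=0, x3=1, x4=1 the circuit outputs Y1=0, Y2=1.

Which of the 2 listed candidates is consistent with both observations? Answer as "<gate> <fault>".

Evaluate each candidate on input x1=0, x2=0, x3=1, x4=1:
  G6 stuck-at-1: G1=1, G2=0, G3=1, G4=0, G5=0, G6=1 [stuck-at-1], G7=0, G8=1 → Y1=1, Y2=1 — eliminated
  G1 stuck-at-1: G1=1 [stuck-at-1], G2=0, G3=1, G4=0, G5=0, G6=0, G7=0, G8=1 → Y1=0, Y2=1 — matches
Only G1 stuck-at-1 reproduces the observed Y1=0, Y2=1.

G1 stuck-at-1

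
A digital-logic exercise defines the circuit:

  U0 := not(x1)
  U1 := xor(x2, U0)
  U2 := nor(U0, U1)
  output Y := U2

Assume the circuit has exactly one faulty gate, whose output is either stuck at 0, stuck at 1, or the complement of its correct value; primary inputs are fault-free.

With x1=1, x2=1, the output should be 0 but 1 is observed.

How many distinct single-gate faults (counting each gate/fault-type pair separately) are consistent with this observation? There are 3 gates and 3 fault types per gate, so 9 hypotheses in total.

4

Fault-free: U0=0, U1=1, U2=0 → 0. Observed 1.
  U0 stuck-at-0: output 0 ✗
  U0 stuck-at-1: output 0 ✗
  U0 inverted output: output 0 ✗
  U1 stuck-at-0: output 1 ✓
  U1 stuck-at-1: output 0 ✗
  U1 inverted output: output 1 ✓
  U2 stuck-at-0: output 0 ✗
  U2 stuck-at-1: output 1 ✓
  U2 inverted output: output 1 ✓
Consistent faults: {U1 stuck-at-0, U1 inverted output, U2 stuck-at-1, U2 inverted output} — 4 in all.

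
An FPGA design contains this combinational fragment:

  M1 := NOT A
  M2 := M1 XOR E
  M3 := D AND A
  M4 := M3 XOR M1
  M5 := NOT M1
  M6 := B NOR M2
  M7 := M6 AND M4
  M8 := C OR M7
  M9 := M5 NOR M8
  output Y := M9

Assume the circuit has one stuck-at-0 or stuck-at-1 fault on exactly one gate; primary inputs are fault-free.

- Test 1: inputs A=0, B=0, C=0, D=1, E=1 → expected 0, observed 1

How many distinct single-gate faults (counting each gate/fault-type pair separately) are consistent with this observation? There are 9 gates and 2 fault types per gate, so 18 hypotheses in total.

Fault-free: M1=1, M2=0, M3=0, M4=1, M5=0, M6=1, M7=1, M8=1, M9=0 → 0. Observed 1.
  M1: none of the 2 fault types match ✗
  M2: stuck-at-1 ✓; others ✗
  M3: stuck-at-1 ✓; others ✗
  M4: stuck-at-0 ✓; others ✗
  M5: none of the 2 fault types match ✗
  M6: stuck-at-0 ✓; others ✗
  M7: stuck-at-0 ✓; others ✗
  M8: stuck-at-0 ✓; others ✗
  M9: stuck-at-1 ✓; others ✗
Consistent faults: {M2 stuck-at-1, M3 stuck-at-1, M4 stuck-at-0, M6 stuck-at-0, M7 stuck-at-0, M8 stuck-at-0, M9 stuck-at-1} — 7 in all.

7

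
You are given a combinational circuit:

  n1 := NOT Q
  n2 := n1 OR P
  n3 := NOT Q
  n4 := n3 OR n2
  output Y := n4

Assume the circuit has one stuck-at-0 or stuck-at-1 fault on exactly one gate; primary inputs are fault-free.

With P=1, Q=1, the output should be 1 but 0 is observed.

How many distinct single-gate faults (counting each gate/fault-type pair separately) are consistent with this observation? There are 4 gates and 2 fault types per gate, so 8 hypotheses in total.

2

Fault-free: n1=0, n2=1, n3=0, n4=1 → 1. Observed 0.
  n1 stuck-at-0: output 1 ✗
  n1 stuck-at-1: output 1 ✗
  n2 stuck-at-0: output 0 ✓
  n2 stuck-at-1: output 1 ✗
  n3 stuck-at-0: output 1 ✗
  n3 stuck-at-1: output 1 ✗
  n4 stuck-at-0: output 0 ✓
  n4 stuck-at-1: output 1 ✗
Consistent faults: {n2 stuck-at-0, n4 stuck-at-0} — 2 in all.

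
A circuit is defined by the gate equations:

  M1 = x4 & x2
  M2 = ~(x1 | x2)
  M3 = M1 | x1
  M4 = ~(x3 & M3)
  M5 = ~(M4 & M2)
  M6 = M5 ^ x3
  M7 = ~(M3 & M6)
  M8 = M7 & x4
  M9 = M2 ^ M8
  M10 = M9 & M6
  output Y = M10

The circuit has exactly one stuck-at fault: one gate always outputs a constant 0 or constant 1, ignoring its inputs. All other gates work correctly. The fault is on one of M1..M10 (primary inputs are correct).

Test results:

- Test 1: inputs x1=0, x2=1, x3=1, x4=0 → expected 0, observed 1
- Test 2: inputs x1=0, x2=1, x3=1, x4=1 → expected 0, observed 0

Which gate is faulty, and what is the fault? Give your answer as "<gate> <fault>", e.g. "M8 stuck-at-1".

M2 stuck-at-1

Fault-free values for test 1 (x1=0, x2=1, x3=1, x4=0): M1=0, M2=0, M3=0, M4=1, M5=1, M6=0, M7=1, M8=0, M9=0, M10=0, giving Y=0. Observed 1.
Test 1: faults giving observed 1 are {M2 stuck-at-1, M10 stuck-at-1}.
Test 2 (x1=0, x2=1, x3=1, x4=1): fault-free M1=1, M2=0, M3=1, M4=0, M5=1, M6=0, M7=1, M8=1, M9=1, M10=0 → 0; observed 0. Eliminates M10 stuck-at-1.
Only M2 stuck-at-1 is consistent with every test.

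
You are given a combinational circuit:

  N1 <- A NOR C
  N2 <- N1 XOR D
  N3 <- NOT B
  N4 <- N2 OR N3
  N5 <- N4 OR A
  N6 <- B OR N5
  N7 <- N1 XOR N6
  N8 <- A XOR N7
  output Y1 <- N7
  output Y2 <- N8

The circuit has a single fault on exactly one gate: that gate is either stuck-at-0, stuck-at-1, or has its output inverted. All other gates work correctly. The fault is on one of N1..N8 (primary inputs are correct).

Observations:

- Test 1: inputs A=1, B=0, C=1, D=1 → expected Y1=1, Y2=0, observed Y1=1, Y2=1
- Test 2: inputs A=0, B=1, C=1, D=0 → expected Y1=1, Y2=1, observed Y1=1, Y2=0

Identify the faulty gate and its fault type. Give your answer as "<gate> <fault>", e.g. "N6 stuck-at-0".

N8 inverted output

Fault-free values for test 1 (A=1, B=0, C=1, D=1): N1=0, N2=1, N3=1, N4=1, N5=1, N6=1, N7=1, N8=0, giving Y1=1, Y2=0. Observed Y1=1, Y2=1.
Test 1: faults giving observed Y1=1, Y2=1 are {N8 stuck-at-1, N8 inverted output}.
Test 2 (A=0, B=1, C=1, D=0): fault-free N1=0, N2=0, N3=0, N4=0, N5=0, N6=1, N7=1, N8=1 → Y1=1, Y2=1; observed Y1=1, Y2=0. Eliminates N8 stuck-at-1.
Only N8 inverted output is consistent with every test.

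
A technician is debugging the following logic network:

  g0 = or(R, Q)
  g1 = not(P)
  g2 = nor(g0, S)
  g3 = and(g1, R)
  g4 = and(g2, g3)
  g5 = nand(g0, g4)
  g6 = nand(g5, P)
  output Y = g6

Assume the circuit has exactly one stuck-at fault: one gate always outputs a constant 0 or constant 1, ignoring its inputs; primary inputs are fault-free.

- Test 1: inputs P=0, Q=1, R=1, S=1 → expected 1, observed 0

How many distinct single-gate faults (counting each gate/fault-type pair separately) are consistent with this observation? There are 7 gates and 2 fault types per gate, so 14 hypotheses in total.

1

Fault-free: g0=1, g1=1, g2=0, g3=1, g4=0, g5=1, g6=1 → 1. Observed 0.
  g0 stuck-at-0: output 1 ✗
  g0 stuck-at-1: output 1 ✗
  g1 stuck-at-0: output 1 ✗
  g1 stuck-at-1: output 1 ✗
  g2 stuck-at-0: output 1 ✗
  g2 stuck-at-1: output 1 ✗
  g3 stuck-at-0: output 1 ✗
  g3 stuck-at-1: output 1 ✗
  g4 stuck-at-0: output 1 ✗
  g4 stuck-at-1: output 1 ✗
  g5 stuck-at-0: output 1 ✗
  g5 stuck-at-1: output 1 ✗
  g6 stuck-at-0: output 0 ✓
  g6 stuck-at-1: output 1 ✗
Consistent faults: {g6 stuck-at-0} — 1 in all.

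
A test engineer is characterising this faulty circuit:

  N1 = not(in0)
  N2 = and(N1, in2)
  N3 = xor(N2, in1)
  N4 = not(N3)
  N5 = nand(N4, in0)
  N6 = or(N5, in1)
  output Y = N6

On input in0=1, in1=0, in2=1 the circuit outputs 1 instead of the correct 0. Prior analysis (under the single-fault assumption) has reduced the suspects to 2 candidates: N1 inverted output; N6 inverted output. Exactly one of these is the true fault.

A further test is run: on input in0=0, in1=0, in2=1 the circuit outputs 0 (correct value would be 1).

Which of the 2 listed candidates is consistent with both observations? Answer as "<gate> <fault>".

N6 inverted output

Evaluate each candidate on input in0=0, in1=0, in2=1:
  N1 inverted output: N1=0 [inverted output], N2=0, N3=0, N4=1, N5=1, N6=1 → 1 — eliminated
  N6 inverted output: N1=1, N2=1, N3=1, N4=0, N5=1, N6=0 [inverted output] → 0 — matches
Only N6 inverted output reproduces the observed 0.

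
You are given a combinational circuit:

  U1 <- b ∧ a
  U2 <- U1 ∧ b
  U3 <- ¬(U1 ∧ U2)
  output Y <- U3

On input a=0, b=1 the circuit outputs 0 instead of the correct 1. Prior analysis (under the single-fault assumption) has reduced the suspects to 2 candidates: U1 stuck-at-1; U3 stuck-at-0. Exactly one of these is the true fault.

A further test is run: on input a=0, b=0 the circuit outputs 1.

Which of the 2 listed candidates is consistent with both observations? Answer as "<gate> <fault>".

U1 stuck-at-1

Evaluate each candidate on input a=0, b=0:
  U1 stuck-at-1: U1=1 [stuck-at-1], U2=0, U3=1 → 1 — matches
  U3 stuck-at-0: U1=0, U2=0, U3=0 [stuck-at-0] → 0 — eliminated
Only U1 stuck-at-1 reproduces the observed 1.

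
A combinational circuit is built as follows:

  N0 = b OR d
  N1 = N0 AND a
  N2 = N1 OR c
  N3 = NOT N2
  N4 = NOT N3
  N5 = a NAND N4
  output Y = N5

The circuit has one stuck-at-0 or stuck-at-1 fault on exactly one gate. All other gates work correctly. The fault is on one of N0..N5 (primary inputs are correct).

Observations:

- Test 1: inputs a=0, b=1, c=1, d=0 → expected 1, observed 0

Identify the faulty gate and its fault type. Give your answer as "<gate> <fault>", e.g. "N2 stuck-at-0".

Fault-free values for test 1 (a=0, b=1, c=1, d=0): N0=1, N1=0, N2=1, N3=0, N4=1, N5=1, giving Y=1. Observed 0.
Test 1: faults giving observed 0 are {N5 stuck-at-0}.
Only N5 stuck-at-0 is consistent with every test.

N5 stuck-at-0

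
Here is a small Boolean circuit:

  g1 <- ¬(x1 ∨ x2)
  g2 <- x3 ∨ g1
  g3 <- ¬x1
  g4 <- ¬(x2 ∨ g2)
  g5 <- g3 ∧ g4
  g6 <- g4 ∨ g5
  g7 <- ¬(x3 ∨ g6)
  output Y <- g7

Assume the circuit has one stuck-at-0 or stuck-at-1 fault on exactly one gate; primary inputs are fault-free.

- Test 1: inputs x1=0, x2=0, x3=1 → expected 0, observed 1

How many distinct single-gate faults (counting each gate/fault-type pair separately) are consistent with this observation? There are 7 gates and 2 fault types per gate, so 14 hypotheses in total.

Fault-free: g1=1, g2=1, g3=1, g4=0, g5=0, g6=0, g7=0 → 0. Observed 1.
  g1 stuck-at-0: output 0 ✗
  g1 stuck-at-1: output 0 ✗
  g2 stuck-at-0: output 0 ✗
  g2 stuck-at-1: output 0 ✗
  g3 stuck-at-0: output 0 ✗
  g3 stuck-at-1: output 0 ✗
  g4 stuck-at-0: output 0 ✗
  g4 stuck-at-1: output 0 ✗
  g5 stuck-at-0: output 0 ✗
  g5 stuck-at-1: output 0 ✗
  g6 stuck-at-0: output 0 ✗
  g6 stuck-at-1: output 0 ✗
  g7 stuck-at-0: output 0 ✗
  g7 stuck-at-1: output 1 ✓
Consistent faults: {g7 stuck-at-1} — 1 in all.

1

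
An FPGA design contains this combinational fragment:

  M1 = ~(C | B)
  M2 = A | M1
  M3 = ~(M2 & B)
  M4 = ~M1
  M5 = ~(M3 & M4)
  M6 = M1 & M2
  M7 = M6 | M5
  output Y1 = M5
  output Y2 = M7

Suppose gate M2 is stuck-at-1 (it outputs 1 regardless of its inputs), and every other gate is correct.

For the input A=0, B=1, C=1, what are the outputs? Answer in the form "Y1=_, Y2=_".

Propagate with M2 forced: M1=0, M2=1 [stuck-at-1], M3=0, M4=1, M5=1, M6=0, M7=1.
So the outputs are Y1=1, Y2=1. (Without the fault they would be Y1=0, Y2=0.)

Y1=1, Y2=1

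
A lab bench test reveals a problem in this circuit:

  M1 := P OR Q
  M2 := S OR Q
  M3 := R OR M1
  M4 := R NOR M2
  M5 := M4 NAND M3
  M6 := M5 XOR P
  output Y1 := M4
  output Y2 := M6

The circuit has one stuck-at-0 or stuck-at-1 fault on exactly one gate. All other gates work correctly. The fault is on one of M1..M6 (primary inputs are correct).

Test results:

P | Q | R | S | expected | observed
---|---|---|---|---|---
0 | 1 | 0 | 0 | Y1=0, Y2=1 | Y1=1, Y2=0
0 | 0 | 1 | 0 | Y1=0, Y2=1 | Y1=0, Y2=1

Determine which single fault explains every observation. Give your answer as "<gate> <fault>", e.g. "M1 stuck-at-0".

M2 stuck-at-0

Fault-free values for test 1 (P=0, Q=1, R=0, S=0): M1=1, M2=1, M3=1, M4=0, M5=1, M6=1, giving Y1=0, Y2=1. Observed Y1=1, Y2=0.
Test 1: faults giving observed Y1=1, Y2=0 are {M2 stuck-at-0, M4 stuck-at-1}.
Test 2 (P=0, Q=0, R=1, S=0): fault-free M1=0, M2=0, M3=1, M4=0, M5=1, M6=1 → Y1=0, Y2=1; observed Y1=0, Y2=1. Eliminates M4 stuck-at-1.
Only M2 stuck-at-0 is consistent with every test.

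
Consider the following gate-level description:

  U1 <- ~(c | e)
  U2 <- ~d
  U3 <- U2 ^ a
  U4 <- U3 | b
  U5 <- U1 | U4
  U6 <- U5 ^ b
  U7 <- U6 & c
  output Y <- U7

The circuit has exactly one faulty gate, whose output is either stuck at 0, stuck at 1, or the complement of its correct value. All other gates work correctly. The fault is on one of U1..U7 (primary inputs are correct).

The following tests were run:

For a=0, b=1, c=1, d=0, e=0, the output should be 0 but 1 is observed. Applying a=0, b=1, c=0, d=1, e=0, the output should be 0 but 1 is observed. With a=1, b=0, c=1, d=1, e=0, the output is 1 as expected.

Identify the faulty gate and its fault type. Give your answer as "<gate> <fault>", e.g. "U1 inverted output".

U7 stuck-at-1

Fault-free values for test 1 (a=0, b=1, c=1, d=0, e=0): U1=0, U2=1, U3=1, U4=1, U5=1, U6=0, U7=0, giving Y=0. Observed 1.
Test 1: faults giving observed 1 are {U4 stuck-at-0, U4 inverted output, U5 stuck-at-0, U5 inverted output, U6 stuck-at-1, U6 inverted output, U7 stuck-at-1, U7 inverted output}.
Test 2 (a=0, b=1, c=0, d=1, e=0): fault-free U1=1, U2=0, U3=0, U4=1, U5=1, U6=0, U7=0 → 0; observed 1. Eliminates U4 stuck-at-0, U4 inverted output, U5 stuck-at-0, U5 inverted output, U6 stuck-at-1, U6 inverted output.
Test 3 (a=1, b=0, c=1, d=1, e=0): fault-free U1=0, U2=0, U3=1, U4=1, U5=1, U6=1, U7=1 → 1; observed 1. Eliminates U7 inverted output.
Only U7 stuck-at-1 is consistent with every test.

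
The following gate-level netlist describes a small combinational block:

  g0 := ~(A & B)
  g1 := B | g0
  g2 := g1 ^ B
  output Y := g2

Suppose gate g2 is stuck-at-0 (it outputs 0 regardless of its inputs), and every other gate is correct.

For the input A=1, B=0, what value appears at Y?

Propagate with g2 forced: g0=1, g1=1, g2=0 [stuck-at-0].
So Y = 0. (Without the fault it would be 1.)

0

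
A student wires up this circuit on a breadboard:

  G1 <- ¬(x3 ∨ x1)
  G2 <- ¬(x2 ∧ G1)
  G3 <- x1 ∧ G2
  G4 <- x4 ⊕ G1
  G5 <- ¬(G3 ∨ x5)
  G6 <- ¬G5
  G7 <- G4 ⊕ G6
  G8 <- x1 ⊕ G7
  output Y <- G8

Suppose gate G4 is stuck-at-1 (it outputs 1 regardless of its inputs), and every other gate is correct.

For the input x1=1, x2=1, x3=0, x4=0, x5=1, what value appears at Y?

Propagate with G4 forced: G1=0, G2=1, G3=1, G4=1 [stuck-at-1], G5=0, G6=1, G7=0, G8=1.
So Y = 1. (Without the fault it would be 0.)

1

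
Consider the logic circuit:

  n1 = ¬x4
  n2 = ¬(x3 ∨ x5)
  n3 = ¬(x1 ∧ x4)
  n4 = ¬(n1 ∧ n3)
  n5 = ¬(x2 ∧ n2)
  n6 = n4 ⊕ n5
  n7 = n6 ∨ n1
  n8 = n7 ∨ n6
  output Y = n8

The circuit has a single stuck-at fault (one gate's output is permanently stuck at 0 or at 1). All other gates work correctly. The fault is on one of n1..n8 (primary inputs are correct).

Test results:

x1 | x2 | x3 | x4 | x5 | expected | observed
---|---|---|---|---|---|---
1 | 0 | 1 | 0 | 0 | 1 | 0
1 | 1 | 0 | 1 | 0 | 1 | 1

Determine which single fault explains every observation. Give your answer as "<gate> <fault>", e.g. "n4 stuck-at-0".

Fault-free values for test 1 (x1=1, x2=0, x3=1, x4=0, x5=0): n1=1, n2=0, n3=1, n4=0, n5=1, n6=1, n7=1, n8=1, giving Y=1. Observed 0.
Test 1: faults giving observed 0 are {n1 stuck-at-0, n8 stuck-at-0}.
Test 2 (x1=1, x2=1, x3=0, x4=1, x5=0): fault-free n1=0, n2=1, n3=0, n4=1, n5=0, n6=1, n7=1, n8=1 → 1; observed 1. Eliminates n8 stuck-at-0.
Only n1 stuck-at-0 is consistent with every test.

n1 stuck-at-0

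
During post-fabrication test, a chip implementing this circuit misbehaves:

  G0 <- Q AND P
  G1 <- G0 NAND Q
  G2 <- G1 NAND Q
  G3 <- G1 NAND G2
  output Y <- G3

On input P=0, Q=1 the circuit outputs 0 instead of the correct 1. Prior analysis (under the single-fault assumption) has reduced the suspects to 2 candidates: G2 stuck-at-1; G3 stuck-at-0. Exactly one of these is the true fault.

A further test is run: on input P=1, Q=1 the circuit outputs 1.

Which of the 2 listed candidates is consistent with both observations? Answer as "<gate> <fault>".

G2 stuck-at-1

Evaluate each candidate on input P=1, Q=1:
  G2 stuck-at-1: G0=1, G1=0, G2=1 [stuck-at-1], G3=1 → 1 — matches
  G3 stuck-at-0: G0=1, G1=0, G2=1, G3=0 [stuck-at-0] → 0 — eliminated
Only G2 stuck-at-1 reproduces the observed 1.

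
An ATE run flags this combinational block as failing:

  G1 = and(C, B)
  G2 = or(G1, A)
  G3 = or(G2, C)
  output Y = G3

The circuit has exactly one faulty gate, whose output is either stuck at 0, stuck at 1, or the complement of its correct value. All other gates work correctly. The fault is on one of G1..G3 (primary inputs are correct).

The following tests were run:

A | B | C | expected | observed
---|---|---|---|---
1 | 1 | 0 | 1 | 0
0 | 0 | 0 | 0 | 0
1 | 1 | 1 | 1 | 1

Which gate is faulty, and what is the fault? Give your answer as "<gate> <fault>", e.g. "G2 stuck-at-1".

Fault-free values for test 1 (A=1, B=1, C=0): G1=0, G2=1, G3=1, giving Y=1. Observed 0.
Test 1: faults giving observed 0 are {G2 stuck-at-0, G2 inverted output, G3 stuck-at-0, G3 inverted output}.
Test 2 (A=0, B=0, C=0): fault-free G1=0, G2=0, G3=0 → 0; observed 0. Eliminates G2 inverted output, G3 inverted output.
Test 3 (A=1, B=1, C=1): fault-free G1=1, G2=1, G3=1 → 1; observed 1. Eliminates G3 stuck-at-0.
Only G2 stuck-at-0 is consistent with every test.

G2 stuck-at-0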